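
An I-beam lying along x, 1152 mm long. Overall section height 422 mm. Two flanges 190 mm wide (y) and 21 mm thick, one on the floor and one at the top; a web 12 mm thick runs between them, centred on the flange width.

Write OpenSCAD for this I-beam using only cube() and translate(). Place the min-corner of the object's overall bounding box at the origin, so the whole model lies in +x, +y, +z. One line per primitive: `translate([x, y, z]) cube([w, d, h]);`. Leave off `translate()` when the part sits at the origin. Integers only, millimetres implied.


cube([1152, 190, 21]);
translate([0, 89, 21]) cube([1152, 12, 380]);
translate([0, 0, 401]) cube([1152, 190, 21]);


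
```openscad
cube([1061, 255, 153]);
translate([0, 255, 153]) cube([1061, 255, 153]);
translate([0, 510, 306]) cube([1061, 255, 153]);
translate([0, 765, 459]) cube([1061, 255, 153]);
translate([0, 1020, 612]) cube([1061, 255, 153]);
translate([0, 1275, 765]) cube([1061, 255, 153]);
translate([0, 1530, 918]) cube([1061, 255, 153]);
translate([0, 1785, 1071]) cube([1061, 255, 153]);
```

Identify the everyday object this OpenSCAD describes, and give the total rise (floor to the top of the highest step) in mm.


A staircase. The total rise is 1224 mm.

8 identical blocks, each offset up and back from the previous — a staircase. Each step is 153 mm tall and there are 8 of them, so the total rise is 8 × 153 = 1224 mm.


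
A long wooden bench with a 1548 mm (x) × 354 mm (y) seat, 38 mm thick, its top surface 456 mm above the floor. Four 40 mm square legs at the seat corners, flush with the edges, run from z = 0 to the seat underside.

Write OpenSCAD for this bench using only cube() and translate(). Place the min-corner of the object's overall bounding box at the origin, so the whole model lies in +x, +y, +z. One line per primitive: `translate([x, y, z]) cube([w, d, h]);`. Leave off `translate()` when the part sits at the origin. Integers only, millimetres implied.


translate([0, 0, 418]) cube([1548, 354, 38]);
cube([40, 40, 418]);
translate([0, 314, 0]) cube([40, 40, 418]);
translate([1508, 0, 0]) cube([40, 40, 418]);
translate([1508, 314, 0]) cube([40, 40, 418]);


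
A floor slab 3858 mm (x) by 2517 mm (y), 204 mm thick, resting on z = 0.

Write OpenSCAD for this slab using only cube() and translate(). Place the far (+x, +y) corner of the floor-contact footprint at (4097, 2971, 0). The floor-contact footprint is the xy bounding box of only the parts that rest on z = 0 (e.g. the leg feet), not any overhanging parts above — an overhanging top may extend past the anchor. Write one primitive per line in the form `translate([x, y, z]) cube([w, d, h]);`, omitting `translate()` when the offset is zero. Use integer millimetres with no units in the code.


translate([239, 454, 0]) cube([3858, 2517, 204]);


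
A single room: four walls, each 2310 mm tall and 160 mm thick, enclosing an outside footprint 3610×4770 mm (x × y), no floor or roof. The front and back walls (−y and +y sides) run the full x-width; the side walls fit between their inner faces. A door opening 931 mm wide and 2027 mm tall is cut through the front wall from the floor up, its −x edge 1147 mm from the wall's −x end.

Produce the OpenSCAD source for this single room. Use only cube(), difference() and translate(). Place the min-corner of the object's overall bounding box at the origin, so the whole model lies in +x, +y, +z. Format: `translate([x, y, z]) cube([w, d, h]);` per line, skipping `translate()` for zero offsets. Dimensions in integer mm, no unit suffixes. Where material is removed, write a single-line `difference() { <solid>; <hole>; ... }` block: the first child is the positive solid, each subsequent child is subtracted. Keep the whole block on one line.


difference() { cube([3610, 160, 2310]); translate([1147, 0, 0]) cube([931, 160, 2027]); }
translate([0, 4610, 0]) cube([3610, 160, 2310]);
translate([0, 160, 0]) cube([160, 4450, 2310]);
translate([3450, 160, 0]) cube([160, 4450, 2310]);


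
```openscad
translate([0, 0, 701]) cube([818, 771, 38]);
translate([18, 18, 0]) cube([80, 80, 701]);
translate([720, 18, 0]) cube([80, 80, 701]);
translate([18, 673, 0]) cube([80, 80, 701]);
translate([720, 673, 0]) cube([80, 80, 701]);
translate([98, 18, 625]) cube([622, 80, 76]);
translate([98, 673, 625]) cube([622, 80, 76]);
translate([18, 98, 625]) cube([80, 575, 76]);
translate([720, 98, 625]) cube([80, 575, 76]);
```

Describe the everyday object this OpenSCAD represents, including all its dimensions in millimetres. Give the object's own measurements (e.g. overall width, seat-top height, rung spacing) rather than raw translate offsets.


A table: top 818 mm (x) × 771 mm (y), 38 mm thick, upper face at z = 739 mm, on four 80×80 mm square legs, each inset 18 mm from the nearest pair of top edges from z = 0 to the bottom of the top. Four apron rails, 80 mm thick and 76 mm tall, run between adjacent legs with their top edges flush with the underside of the top and their outer faces flush with the legs' outer faces.


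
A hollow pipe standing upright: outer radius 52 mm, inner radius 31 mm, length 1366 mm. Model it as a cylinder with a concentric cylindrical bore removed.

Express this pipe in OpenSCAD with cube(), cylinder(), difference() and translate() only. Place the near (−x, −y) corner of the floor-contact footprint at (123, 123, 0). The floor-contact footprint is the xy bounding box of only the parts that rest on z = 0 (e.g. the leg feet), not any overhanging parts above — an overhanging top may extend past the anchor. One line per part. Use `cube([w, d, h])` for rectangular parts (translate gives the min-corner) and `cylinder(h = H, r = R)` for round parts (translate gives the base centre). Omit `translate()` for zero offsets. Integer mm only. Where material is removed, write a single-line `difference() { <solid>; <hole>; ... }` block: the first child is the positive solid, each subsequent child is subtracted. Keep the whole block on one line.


difference() { translate([175, 175, 0]) cylinder(h = 1366, r = 52); translate([175, 175, 0]) cylinder(h = 1366, r = 31); }


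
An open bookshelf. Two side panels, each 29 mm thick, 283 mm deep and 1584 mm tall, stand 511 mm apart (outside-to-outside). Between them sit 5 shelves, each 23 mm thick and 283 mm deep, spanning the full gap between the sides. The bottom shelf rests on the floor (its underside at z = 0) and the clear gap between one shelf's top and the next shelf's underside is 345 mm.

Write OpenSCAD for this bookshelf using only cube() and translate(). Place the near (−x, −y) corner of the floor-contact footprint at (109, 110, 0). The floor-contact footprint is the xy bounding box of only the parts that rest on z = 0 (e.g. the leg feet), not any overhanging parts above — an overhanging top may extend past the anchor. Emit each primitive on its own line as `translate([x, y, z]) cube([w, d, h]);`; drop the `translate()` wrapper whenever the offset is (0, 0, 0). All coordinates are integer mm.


translate([109, 110, 0]) cube([29, 283, 1584]);
translate([591, 110, 0]) cube([29, 283, 1584]);
translate([138, 110, 0]) cube([453, 283, 23]);
translate([138, 110, 368]) cube([453, 283, 23]);
translate([138, 110, 736]) cube([453, 283, 23]);
translate([138, 110, 1104]) cube([453, 283, 23]);
translate([138, 110, 1472]) cube([453, 283, 23]);


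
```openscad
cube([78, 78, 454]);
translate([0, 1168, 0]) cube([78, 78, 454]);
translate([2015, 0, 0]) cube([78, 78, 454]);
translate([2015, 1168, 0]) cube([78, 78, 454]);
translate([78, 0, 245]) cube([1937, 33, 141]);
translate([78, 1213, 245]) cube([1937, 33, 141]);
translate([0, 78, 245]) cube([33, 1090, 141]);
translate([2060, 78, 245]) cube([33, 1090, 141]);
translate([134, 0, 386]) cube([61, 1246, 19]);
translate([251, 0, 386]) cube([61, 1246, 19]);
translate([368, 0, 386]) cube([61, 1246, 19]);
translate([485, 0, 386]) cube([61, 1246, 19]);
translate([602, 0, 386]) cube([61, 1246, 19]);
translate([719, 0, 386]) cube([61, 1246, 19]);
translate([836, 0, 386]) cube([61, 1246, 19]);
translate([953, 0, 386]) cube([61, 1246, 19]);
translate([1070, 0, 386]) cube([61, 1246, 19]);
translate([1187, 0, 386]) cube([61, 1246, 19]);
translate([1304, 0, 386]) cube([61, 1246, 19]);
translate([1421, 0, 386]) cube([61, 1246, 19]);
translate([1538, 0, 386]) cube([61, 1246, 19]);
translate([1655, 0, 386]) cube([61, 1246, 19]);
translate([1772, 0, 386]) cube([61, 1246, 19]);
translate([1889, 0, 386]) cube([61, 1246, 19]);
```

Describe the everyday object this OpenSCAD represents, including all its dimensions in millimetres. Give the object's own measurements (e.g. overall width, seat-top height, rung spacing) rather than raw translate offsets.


A bed frame 2093 mm long (x) by 1246 mm wide (y). Four 78×78 mm corner posts, 454 mm tall, at the corners of the footprint. Four rails of 33 mm thickness and 141 mm height run between adjacent posts with their undersides at z = 245 mm, their outer faces flush with the outside of the frame (the two x-running rails run between the posts' inner faces; the two y-running rails run between the posts' inner faces). 16 slats, each 61 mm wide (x) and 19 mm thick, lie across the top of the two x-running rails, running the full 1246 mm width of the frame in y; along x they sit between the end posts with a 56 mm gap after the −x posts and between neighbouring slats, leaving 65 mm before the +x posts.


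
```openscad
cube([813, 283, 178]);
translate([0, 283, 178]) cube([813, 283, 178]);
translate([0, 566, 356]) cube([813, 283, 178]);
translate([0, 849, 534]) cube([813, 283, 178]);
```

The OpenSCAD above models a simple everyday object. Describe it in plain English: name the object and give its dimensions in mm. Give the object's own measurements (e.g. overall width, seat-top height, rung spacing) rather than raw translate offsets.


A straight staircase of 4 solid steps. Each step is 813 mm wide (x), 283 mm deep (y, the going) and 178 mm tall (the rise). The first step rests on the floor; each subsequent step sits one going further in +y and one rise higher in +z, directly behind and above the previous step with no overlap.


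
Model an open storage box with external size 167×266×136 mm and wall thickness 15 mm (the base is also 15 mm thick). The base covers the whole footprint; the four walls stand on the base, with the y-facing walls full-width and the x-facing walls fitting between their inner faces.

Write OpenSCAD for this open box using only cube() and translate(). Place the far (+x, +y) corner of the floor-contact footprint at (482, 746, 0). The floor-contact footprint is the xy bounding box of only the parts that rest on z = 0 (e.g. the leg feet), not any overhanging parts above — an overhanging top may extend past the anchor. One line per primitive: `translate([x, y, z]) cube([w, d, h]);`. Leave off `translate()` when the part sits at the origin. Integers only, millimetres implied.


translate([315, 480, 0]) cube([167, 266, 15]);
translate([315, 480, 15]) cube([167, 15, 121]);
translate([315, 731, 15]) cube([167, 15, 121]);
translate([315, 495, 15]) cube([15, 236, 121]);
translate([467, 495, 15]) cube([15, 236, 121]);


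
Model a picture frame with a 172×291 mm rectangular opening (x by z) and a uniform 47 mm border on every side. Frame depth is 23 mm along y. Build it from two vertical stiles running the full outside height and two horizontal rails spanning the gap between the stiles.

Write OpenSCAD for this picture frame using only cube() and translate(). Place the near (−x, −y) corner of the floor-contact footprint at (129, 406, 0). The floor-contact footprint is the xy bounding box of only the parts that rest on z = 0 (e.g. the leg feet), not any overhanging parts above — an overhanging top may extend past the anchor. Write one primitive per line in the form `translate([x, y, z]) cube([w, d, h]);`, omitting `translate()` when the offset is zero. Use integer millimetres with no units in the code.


translate([129, 406, 0]) cube([47, 23, 385]);
translate([348, 406, 0]) cube([47, 23, 385]);
translate([176, 406, 0]) cube([172, 23, 47]);
translate([176, 406, 338]) cube([172, 23, 47]);


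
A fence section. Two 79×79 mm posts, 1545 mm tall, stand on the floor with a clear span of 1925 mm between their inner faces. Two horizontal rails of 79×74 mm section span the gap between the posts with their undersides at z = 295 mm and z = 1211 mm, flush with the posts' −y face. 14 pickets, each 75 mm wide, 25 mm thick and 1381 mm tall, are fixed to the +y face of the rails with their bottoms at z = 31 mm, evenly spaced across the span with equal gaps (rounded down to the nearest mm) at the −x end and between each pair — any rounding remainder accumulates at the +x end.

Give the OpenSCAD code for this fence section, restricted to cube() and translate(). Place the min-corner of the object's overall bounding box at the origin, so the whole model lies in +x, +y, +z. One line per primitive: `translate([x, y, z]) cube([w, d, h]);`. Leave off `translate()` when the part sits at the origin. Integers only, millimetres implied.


cube([79, 79, 1545]);
translate([2004, 0, 0]) cube([79, 79, 1545]);
translate([79, 0, 295]) cube([1925, 79, 74]);
translate([79, 0, 1211]) cube([1925, 79, 74]);
translate([137, 79, 31]) cube([75, 25, 1381]);
translate([270, 79, 31]) cube([75, 25, 1381]);
translate([403, 79, 31]) cube([75, 25, 1381]);
translate([536, 79, 31]) cube([75, 25, 1381]);
translate([669, 79, 31]) cube([75, 25, 1381]);
translate([802, 79, 31]) cube([75, 25, 1381]);
translate([935, 79, 31]) cube([75, 25, 1381]);
translate([1068, 79, 31]) cube([75, 25, 1381]);
translate([1201, 79, 31]) cube([75, 25, 1381]);
translate([1334, 79, 31]) cube([75, 25, 1381]);
translate([1467, 79, 31]) cube([75, 25, 1381]);
translate([1600, 79, 31]) cube([75, 25, 1381]);
translate([1733, 79, 31]) cube([75, 25, 1381]);
translate([1866, 79, 31]) cube([75, 25, 1381]);


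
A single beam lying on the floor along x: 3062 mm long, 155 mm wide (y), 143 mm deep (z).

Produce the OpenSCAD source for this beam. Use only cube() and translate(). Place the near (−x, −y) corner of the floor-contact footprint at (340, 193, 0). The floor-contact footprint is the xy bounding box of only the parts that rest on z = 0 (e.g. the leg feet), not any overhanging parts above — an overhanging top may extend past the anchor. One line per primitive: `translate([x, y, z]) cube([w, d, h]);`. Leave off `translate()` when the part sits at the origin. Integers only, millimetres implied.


translate([340, 193, 0]) cube([3062, 155, 143]);


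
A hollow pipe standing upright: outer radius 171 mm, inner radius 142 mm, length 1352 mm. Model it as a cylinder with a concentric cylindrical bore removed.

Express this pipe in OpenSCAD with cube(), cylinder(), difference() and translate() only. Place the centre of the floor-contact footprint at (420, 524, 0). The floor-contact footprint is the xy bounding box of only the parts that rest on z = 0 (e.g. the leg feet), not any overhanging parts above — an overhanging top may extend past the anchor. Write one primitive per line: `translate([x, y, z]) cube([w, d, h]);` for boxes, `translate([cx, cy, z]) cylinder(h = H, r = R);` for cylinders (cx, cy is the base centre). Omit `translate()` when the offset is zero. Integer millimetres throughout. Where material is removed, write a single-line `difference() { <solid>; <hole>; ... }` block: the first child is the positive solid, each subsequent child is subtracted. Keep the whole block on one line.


difference() { translate([420, 524, 0]) cylinder(h = 1352, r = 171); translate([420, 524, 0]) cylinder(h = 1352, r = 142); }


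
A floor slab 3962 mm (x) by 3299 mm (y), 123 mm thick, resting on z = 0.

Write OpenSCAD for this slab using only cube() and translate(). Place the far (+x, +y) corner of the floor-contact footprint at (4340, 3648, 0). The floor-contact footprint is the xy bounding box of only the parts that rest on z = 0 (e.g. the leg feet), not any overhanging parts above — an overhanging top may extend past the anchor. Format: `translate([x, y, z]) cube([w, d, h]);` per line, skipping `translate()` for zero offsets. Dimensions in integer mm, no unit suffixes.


translate([378, 349, 0]) cube([3962, 3299, 123]);


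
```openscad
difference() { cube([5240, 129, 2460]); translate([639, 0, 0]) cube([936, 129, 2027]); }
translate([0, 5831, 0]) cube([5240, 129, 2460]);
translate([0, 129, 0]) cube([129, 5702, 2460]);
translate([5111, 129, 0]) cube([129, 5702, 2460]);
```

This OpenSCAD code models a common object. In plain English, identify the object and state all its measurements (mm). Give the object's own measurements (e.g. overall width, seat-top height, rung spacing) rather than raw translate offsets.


A single room: four walls, each 2460 mm tall and 129 mm thick, enclosing an outside footprint 5240×5960 mm (x × y), no floor or roof. The front and back walls (−y and +y sides) run the full x-width; the side walls fit between their inner faces. A door opening 936 mm wide and 2027 mm tall is cut through the front wall from the floor up, its −x edge 639 mm from the wall's −x end.


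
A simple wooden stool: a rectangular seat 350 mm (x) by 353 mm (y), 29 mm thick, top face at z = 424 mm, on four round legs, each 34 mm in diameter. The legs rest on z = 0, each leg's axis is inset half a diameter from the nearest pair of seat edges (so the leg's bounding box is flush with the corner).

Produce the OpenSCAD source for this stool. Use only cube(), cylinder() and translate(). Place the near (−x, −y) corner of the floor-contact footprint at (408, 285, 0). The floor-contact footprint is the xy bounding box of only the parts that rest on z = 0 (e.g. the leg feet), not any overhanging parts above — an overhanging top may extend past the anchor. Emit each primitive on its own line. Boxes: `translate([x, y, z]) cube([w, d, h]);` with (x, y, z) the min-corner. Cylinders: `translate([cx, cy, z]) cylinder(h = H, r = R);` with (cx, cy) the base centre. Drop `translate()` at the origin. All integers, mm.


translate([408, 285, 395]) cube([350, 353, 29]);
translate([425, 302, 0]) cylinder(h = 395, r = 17);
translate([741, 302, 0]) cylinder(h = 395, r = 17);
translate([425, 621, 0]) cylinder(h = 395, r = 17);
translate([741, 621, 0]) cylinder(h = 395, r = 17);


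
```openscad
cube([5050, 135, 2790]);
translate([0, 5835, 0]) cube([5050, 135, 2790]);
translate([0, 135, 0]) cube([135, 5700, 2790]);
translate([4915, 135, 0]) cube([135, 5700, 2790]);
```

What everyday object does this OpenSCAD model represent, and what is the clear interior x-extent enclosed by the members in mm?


A house (or room) frame. The interior width is 4780 mm.

Four 2790 mm walls enclosing a rectangle with no floor or roof — a room or house frame. Outside width is 5050 mm and wall thickness is 135 mm, so the interior width is 5050 − 2 × 135 = 4780 mm.


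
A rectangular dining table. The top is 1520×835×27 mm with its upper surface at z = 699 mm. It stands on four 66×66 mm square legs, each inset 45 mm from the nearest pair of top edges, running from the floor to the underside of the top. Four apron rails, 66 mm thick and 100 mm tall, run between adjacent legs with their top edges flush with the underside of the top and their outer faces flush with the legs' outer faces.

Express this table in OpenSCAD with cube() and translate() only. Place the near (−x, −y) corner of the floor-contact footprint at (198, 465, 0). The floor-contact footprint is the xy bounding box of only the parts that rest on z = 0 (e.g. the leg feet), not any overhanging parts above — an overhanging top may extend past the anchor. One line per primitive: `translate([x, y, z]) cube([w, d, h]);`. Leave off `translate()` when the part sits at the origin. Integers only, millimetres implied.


translate([153, 420, 672]) cube([1520, 835, 27]);
translate([198, 465, 0]) cube([66, 66, 672]);
translate([1562, 465, 0]) cube([66, 66, 672]);
translate([198, 1144, 0]) cube([66, 66, 672]);
translate([1562, 1144, 0]) cube([66, 66, 672]);
translate([264, 465, 572]) cube([1298, 66, 100]);
translate([264, 1144, 572]) cube([1298, 66, 100]);
translate([198, 531, 572]) cube([66, 613, 100]);
translate([1562, 531, 572]) cube([66, 613, 100]);


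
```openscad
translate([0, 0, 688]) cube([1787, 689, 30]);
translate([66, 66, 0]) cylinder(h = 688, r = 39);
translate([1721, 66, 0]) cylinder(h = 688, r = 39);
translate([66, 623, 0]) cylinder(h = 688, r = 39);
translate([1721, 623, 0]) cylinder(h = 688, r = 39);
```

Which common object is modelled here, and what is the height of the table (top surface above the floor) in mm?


A table. The table height is 718 mm.

A 1787×689×30 slab sits at z = 688 on four Ø78 mm round legs — a table. The top surface is at 688 + 30 = 718 mm.


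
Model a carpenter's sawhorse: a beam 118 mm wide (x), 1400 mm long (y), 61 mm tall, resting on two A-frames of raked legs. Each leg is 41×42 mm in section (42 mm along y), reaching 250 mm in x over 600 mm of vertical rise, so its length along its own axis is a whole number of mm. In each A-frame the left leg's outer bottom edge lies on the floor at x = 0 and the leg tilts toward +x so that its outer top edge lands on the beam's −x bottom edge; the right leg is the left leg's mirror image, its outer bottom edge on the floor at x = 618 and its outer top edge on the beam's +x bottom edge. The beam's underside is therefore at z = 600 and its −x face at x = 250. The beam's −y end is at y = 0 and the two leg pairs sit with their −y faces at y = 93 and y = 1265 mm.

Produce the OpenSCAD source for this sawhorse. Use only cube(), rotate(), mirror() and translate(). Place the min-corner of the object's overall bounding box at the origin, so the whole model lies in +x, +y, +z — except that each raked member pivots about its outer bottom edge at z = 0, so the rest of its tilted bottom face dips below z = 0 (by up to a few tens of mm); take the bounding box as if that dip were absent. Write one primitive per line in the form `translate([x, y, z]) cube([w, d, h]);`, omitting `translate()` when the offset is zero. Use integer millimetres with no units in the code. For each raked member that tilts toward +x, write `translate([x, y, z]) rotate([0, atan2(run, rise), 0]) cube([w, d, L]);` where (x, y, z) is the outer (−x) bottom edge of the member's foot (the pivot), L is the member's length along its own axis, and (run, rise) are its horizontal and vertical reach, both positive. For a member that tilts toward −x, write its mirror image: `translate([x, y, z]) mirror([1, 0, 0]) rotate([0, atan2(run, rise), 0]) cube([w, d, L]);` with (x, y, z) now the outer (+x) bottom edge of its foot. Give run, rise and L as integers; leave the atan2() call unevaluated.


// leg length = √(250² + 600²) = 650
// right-leg outer foot x = 2·250 + 118 = 618
// beam min-corner = (250, 0, 600)
translate([250, 0, 600]) cube([118, 1400, 61]);
translate([0, 93, 0]) rotate([0, atan2(250, 600), 0]) cube([41, 42, 650]);
translate([618, 93, 0]) mirror([1, 0, 0]) rotate([0, atan2(250, 600), 0]) cube([41, 42, 650]);
translate([0, 1265, 0]) rotate([0, atan2(250, 600), 0]) cube([41, 42, 650]);
translate([618, 1265, 0]) mirror([1, 0, 0]) rotate([0, atan2(250, 600), 0]) cube([41, 42, 650]);


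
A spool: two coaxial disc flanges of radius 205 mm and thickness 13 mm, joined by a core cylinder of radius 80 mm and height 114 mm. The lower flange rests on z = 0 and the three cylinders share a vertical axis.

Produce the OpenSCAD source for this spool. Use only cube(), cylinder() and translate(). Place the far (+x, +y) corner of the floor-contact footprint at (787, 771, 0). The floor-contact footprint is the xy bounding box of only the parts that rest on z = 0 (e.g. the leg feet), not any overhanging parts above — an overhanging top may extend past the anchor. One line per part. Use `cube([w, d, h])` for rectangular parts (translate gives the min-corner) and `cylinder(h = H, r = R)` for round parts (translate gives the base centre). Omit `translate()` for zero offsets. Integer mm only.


translate([582, 566, 0]) cylinder(h = 13, r = 205);
translate([582, 566, 13]) cylinder(h = 114, r = 80);
translate([582, 566, 127]) cylinder(h = 13, r = 205);


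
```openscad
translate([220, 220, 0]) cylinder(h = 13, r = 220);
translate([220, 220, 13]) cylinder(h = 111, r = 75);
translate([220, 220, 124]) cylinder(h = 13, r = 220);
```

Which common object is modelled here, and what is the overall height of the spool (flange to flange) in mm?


A spool. The overall height is 137 mm.

Three coaxial cylinders, large–small–large — a spool. Two 13 mm flanges and a 111 mm core give 13 + 111 + 13 = 137 mm.


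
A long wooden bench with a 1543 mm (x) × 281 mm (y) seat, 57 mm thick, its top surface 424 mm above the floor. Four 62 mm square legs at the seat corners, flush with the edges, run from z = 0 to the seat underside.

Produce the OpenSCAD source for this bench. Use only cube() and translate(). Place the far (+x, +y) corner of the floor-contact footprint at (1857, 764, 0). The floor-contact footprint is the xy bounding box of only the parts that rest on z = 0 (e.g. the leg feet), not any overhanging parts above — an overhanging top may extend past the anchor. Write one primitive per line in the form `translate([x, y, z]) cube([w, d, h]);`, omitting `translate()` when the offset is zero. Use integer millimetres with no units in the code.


// leg_h = 424 − 57 = 367
translate([314, 483, 367]) cube([1543, 281, 57]);
translate([314, 483, 0]) cube([62, 62, 367]);
translate([314, 702, 0]) cube([62, 62, 367]);
translate([1795, 483, 0]) cube([62, 62, 367]);
translate([1795, 702, 0]) cube([62, 62, 367]);


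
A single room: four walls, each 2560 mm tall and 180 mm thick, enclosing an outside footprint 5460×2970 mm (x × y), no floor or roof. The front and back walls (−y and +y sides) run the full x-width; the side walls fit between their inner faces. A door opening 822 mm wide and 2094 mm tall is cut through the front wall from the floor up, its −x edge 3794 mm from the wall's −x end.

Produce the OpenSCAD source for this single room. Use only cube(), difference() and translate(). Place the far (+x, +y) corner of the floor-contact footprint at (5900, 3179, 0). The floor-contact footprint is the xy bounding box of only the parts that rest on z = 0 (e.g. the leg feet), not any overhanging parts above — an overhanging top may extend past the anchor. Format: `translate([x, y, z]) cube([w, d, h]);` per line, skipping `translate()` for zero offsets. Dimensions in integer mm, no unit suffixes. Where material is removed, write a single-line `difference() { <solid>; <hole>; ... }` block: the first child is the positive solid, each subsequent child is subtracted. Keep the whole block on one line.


difference() { translate([440, 209, 0]) cube([5460, 180, 2560]); translate([4234, 209, 0]) cube([822, 180, 2094]); }
translate([440, 2999, 0]) cube([5460, 180, 2560]);
translate([440, 389, 0]) cube([180, 2610, 2560]);
translate([5720, 389, 0]) cube([180, 2610, 2560]);


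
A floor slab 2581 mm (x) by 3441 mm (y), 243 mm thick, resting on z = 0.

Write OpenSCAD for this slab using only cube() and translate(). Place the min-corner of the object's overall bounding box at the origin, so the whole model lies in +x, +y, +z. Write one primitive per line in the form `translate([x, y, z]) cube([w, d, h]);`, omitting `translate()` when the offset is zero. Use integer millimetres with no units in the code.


cube([2581, 3441, 243]);


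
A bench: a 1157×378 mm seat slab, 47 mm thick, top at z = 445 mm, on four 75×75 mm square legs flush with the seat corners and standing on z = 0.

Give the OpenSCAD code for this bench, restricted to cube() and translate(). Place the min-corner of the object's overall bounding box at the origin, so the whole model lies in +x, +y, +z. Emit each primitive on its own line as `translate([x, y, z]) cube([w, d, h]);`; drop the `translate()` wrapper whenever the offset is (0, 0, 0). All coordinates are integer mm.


translate([0, 0, 398]) cube([1157, 378, 47]);
cube([75, 75, 398]);
translate([0, 303, 0]) cube([75, 75, 398]);
translate([1082, 0, 0]) cube([75, 75, 398]);
translate([1082, 303, 0]) cube([75, 75, 398]);


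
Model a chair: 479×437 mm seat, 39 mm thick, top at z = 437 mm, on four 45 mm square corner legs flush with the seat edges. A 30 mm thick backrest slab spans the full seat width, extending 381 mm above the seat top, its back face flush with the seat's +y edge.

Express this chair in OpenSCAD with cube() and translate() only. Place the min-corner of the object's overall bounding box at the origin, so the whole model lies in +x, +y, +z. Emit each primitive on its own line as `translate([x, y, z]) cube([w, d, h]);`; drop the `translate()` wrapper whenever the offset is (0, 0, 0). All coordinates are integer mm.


translate([0, 0, 398]) cube([479, 437, 39]);
cube([45, 45, 398]);
translate([434, 0, 0]) cube([45, 45, 398]);
translate([0, 392, 0]) cube([45, 45, 398]);
translate([434, 392, 0]) cube([45, 45, 398]);
translate([0, 407, 437]) cube([479, 30, 381]);


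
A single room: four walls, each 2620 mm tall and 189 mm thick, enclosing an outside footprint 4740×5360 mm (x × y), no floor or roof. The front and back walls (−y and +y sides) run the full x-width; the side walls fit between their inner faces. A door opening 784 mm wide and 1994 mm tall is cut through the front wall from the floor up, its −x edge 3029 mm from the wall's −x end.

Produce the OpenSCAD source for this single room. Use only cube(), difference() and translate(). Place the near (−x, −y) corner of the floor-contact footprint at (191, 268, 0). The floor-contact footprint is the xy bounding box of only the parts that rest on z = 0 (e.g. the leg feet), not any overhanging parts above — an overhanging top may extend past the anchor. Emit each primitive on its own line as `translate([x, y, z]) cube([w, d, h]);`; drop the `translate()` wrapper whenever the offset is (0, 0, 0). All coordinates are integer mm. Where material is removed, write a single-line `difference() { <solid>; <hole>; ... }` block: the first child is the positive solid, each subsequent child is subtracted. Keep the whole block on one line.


difference() { translate([191, 268, 0]) cube([4740, 189, 2620]); translate([3220, 268, 0]) cube([784, 189, 1994]); }
translate([191, 5439, 0]) cube([4740, 189, 2620]);
translate([191, 457, 0]) cube([189, 4982, 2620]);
translate([4742, 457, 0]) cube([189, 4982, 2620]);


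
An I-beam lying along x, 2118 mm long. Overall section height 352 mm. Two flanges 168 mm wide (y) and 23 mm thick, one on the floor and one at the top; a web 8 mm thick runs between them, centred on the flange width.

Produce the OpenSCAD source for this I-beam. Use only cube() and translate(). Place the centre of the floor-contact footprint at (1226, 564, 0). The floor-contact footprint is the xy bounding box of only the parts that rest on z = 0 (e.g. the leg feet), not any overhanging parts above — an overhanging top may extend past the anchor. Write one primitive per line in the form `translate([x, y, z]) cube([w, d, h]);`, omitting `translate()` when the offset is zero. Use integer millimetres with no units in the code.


translate([167, 480, 0]) cube([2118, 168, 23]);
translate([167, 560, 23]) cube([2118, 8, 306]);
translate([167, 480, 329]) cube([2118, 168, 23]);


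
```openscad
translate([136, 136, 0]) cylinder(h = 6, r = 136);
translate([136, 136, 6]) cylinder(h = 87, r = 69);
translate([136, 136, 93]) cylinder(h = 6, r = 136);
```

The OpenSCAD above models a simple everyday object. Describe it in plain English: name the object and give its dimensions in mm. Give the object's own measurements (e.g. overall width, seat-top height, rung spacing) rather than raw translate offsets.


A spool: two coaxial disc flanges of radius 136 mm and thickness 6 mm, joined by a core cylinder of radius 69 mm and height 87 mm. The lower flange rests on z = 0 and the three cylinders share a vertical axis.


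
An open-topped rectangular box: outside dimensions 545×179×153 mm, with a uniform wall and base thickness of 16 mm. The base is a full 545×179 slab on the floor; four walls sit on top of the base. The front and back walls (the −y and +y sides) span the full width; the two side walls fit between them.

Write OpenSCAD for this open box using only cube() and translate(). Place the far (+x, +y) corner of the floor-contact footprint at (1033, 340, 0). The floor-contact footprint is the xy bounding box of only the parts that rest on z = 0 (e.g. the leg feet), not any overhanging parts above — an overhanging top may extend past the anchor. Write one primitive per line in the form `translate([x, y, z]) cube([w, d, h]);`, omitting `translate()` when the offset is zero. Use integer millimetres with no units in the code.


translate([488, 161, 0]) cube([545, 179, 16]);
translate([488, 161, 16]) cube([545, 16, 137]);
translate([488, 324, 16]) cube([545, 16, 137]);
translate([488, 177, 16]) cube([16, 147, 137]);
translate([1017, 177, 16]) cube([16, 147, 137]);


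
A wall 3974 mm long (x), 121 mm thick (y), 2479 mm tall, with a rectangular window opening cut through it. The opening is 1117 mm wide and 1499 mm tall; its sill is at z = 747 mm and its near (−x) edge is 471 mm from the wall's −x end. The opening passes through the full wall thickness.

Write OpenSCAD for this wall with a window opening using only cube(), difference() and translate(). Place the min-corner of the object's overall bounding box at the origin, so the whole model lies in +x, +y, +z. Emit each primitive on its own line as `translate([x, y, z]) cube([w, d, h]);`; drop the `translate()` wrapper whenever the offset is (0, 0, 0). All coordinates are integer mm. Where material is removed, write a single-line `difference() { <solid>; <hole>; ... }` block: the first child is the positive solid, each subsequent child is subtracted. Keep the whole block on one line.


difference() { cube([3974, 121, 2479]); translate([471, 0, 747]) cube([1117, 121, 1499]); }


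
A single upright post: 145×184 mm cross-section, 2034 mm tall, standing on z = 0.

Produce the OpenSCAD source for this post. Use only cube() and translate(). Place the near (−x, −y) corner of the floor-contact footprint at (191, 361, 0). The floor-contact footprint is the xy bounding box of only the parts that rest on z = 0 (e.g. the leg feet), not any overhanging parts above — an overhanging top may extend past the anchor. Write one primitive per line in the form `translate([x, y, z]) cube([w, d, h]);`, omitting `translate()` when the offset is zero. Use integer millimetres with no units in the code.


translate([191, 361, 0]) cube([145, 184, 2034]);


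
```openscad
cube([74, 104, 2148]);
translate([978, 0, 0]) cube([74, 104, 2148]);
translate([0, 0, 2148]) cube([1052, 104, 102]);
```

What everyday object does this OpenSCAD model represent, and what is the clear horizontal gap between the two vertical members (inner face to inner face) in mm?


A door frame. The clear opening width is 904 mm.

Two 2148 mm tall posts with a header on top — a door frame. The left jamb is 74 mm wide at x = 0; the right jamb starts at x = 978. The clear opening is 978 − 74 = 904 mm.


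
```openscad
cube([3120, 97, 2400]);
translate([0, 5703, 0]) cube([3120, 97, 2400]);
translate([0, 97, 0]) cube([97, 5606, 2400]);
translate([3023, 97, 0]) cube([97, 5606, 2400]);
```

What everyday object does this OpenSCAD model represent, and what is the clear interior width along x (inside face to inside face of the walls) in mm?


A house (or room) frame. The interior width is 2926 mm.

Four 2400 mm walls enclosing a rectangle with no floor or roof — a room or house frame. Outside width is 3120 mm and wall thickness is 97 mm, so the interior width is 3120 − 2 × 97 = 2926 mm.


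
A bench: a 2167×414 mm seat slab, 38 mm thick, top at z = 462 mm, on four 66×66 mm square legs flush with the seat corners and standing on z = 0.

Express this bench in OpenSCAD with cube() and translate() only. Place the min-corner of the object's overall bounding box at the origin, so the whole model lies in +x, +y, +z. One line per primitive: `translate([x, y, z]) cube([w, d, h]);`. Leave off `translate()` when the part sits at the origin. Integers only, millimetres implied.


translate([0, 0, 424]) cube([2167, 414, 38]);
cube([66, 66, 424]);
translate([0, 348, 0]) cube([66, 66, 424]);
translate([2101, 0, 0]) cube([66, 66, 424]);
translate([2101, 348, 0]) cube([66, 66, 424]);


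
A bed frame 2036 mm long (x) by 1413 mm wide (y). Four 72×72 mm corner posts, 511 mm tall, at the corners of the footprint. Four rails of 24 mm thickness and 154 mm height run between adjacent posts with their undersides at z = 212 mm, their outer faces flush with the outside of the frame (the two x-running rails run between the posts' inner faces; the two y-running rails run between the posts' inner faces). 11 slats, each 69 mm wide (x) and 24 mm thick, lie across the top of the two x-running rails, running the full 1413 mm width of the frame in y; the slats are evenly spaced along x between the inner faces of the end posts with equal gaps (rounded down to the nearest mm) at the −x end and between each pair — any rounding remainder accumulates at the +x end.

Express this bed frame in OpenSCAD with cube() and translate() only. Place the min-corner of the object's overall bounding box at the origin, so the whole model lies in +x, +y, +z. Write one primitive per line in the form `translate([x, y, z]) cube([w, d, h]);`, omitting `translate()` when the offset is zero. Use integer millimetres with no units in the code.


cube([72, 72, 511]);
translate([0, 1341, 0]) cube([72, 72, 511]);
translate([1964, 0, 0]) cube([72, 72, 511]);
translate([1964, 1341, 0]) cube([72, 72, 511]);
translate([72, 0, 212]) cube([1892, 24, 154]);
translate([72, 1389, 212]) cube([1892, 24, 154]);
translate([0, 72, 212]) cube([24, 1269, 154]);
translate([2012, 72, 212]) cube([24, 1269, 154]);
translate([166, 0, 366]) cube([69, 1413, 24]);
translate([329, 0, 366]) cube([69, 1413, 24]);
translate([492, 0, 366]) cube([69, 1413, 24]);
translate([655, 0, 366]) cube([69, 1413, 24]);
translate([818, 0, 366]) cube([69, 1413, 24]);
translate([981, 0, 366]) cube([69, 1413, 24]);
translate([1144, 0, 366]) cube([69, 1413, 24]);
translate([1307, 0, 366]) cube([69, 1413, 24]);
translate([1470, 0, 366]) cube([69, 1413, 24]);
translate([1633, 0, 366]) cube([69, 1413, 24]);
translate([1796, 0, 366]) cube([69, 1413, 24]);


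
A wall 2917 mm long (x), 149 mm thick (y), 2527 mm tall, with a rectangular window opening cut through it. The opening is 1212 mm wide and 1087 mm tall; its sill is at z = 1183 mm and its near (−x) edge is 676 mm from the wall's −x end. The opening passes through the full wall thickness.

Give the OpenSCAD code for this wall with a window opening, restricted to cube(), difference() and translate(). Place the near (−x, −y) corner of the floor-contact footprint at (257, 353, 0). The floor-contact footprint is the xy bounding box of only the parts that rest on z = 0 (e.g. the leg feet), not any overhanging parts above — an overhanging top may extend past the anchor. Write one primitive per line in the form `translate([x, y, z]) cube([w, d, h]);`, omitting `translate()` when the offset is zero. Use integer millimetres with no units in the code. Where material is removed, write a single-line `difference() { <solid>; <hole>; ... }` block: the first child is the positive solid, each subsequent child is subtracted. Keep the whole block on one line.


difference() { translate([257, 353, 0]) cube([2917, 149, 2527]); translate([933, 353, 1183]) cube([1212, 149, 1087]); }


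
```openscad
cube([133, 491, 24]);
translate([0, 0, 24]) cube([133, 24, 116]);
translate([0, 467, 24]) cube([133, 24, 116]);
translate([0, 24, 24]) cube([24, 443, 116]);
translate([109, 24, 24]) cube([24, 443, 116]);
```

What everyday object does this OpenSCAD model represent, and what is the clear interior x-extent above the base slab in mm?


An open box. The internal width is 85 mm.

A 133×491 base slab with four walls standing on it — an open box. The base is 133 mm wide and the walls are 24 mm thick, so the internal width is 133 − 2 × 24 = 85 mm.
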